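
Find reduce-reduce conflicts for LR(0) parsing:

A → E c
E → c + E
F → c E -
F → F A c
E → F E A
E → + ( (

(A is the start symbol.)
No reduce-reduce conflicts

A reduce-reduce conflict occurs when an LR(0) state has two complete items [A → α .] and [B → β .] — both call for a reduction, and with no lookahead the parser cannot choose between them.

Augment with A' → A and build the canonical LR(0) collection (I0 = CLOSURE({[A' → . A]}), then GOTO on every symbol after a dot until no new states appear). It has 18 states:
  I0: { [A → . E c], [A' → . A], [E → . + ( (], [E → . F E A], [E → . c + E], [F → . F A c], [F → . c E -] }  — shift
  I1: { [E → + . ( (] }  — shift
  I2: { [A' → A .] }  — accept
  I3: { [A → E . c] }  — shift
  I4: { [A → . E c], [E → . + ( (], [E → . F E A], [E → . c + E], [E → F . E A], [F → . F A c], [F → . c E -], [F → F . A c] }  — shift
  I5: { [E → . + ( (], [E → . F E A], [E → . c + E], [E → c . + E], [F → . F A c], [F → . c E -], [F → c . E -] }  — shift
  I6: { [E → + . ( (], [E → . + ( (], [E → . F E A], [E → . c + E], [E → c + . E], [F → . F A c], [F → . c E -] }  — shift
  I7: { [F → c E . -] }  — shift
  I8: { [F → c E - .] }  — reduce
  I9: { [E → + ( . (] }  — shift
  I10: { [E → c + E .] }  — reduce
  I11: { [E → + ( ( .] }  — reduce
  I12: { [F → F A . c] }  — shift
  I13: { [A → . E c], [A → E . c], [E → . + ( (], [E → . F E A], [E → . c + E], [E → F E . A], [F → . F A c], [F → . c E -] }  — shift
  I14: { [E → F E A .] }  — reduce
  I15: { [A → E c .], [E → . + ( (], [E → . F E A], [E → . c + E], [E → c . + E], [F → . F A c], [F → . c E -], [F → c . E -] }  — shift, reduce
  I16: { [F → F A c .] }  — reduce
  I17: { [A → E c .] }  — reduce

No state contains more than one complete item.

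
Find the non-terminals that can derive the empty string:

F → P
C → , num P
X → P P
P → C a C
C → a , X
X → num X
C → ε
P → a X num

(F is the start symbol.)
{ 'C' }

A non-terminal is nullable if it can derive ε (the empty string): either it has an ε-production, or it has a production whose right-hand side consists entirely of nullable non-terminals.

ε-productions: C → ε
So C is immediately nullable.
No further non-terminal can be added: every production for the remaining non-terminals contains a terminal or a non-nullable non-terminal.
Nullable = { 'C' }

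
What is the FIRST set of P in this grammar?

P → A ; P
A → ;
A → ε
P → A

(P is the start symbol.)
{ ';', ε }

To compute FIRST(P), examine every production with P on the left-hand side, reading each right-hand side left to right until a non-nullable symbol is reached.

FIRST sets of the other non-terminals involved (by the same procedure, iterated to a fixed point):
  FIRST(A) = { ';', ε }

From P → A ; P:
  - A is a non-terminal: add FIRST(A) \ {ε} = { ';' }
    A is nullable, so continue to the next symbol
  - ';' is a terminal: add ';' and stop
From P → A:
  - A is a non-terminal: add FIRST(A) \ {ε} = { ';' }
    A is nullable and nothing follows, so the whole right-hand side can vanish: ε ∈ FIRST(P)

Collecting: FIRST(P) = { ';', ε }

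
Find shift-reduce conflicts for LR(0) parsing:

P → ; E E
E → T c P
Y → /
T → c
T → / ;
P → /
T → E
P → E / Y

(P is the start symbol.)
A shift-reduce conflict occurs when an LR(0) state has both:
  - a complete (reduce) item [A → α .] (dot at the end), and
  - a shift item [B → β . c γ] (dot before a terminal).

Augment with P' → P and build the canonical LR(0) collection (I0 = CLOSURE({[P' → . P]}), then GOTO on every symbol after a dot until no new states appear). It has 16 states:
  I0: { [E → . T c P], [P → . /], [P → . ; E E], [P → . E / Y], [P' → . P], [T → . / ;], [T → . E], [T → . c] }  — shift
  I1: { [P → / .], [T → / . ;] }  — shift, reduce
  I2: { [E → . T c P], [P → ; . E E], [T → . / ;], [T → . E], [T → . c] }  — shift
  I3: { [P → E . / Y], [T → E .] }  — shift, reduce
  I4: { [P' → P .] }  — accept
  I5: { [E → T . c P] }  — shift
  I6: { [T → c .] }  — reduce
  I7: { [E → . T c P], [E → T c . P], [P → . /], [P → . ; E E], [P → . E / Y], [T → . / ;], [T → . E], [T → . c] }  — shift
  I8: { [E → T c P .] }  — reduce
  I9: { [P → E / . Y], [Y → . /] }  — shift
  I10: { [Y → / .] }  — reduce
  I11: { [P → E / Y .] }  — reduce
  I12: { [T → / . ;] }  — shift
  I13: { [E → . T c P], [P → ; E . E], [T → . / ;], [T → . E], [T → . c], [T → E .] }  — shift, reduce
  I14: { [P → ; E E .], [T → E .] }  — 2 reduces
  I15: { [T → / ; .] }  — reduce

I1 contains reduce item [P → / .] and shift item [T → / . ;] — shift-reduce conflict.
I3 contains reduce item [T → E .] and shift item [P → E . / Y] — shift-reduce conflict.
I13 contains reduce item [T → E .] and shift items [T → . / ;], [T → . c] — shift-reduce conflict.

Answer: Yes — I1: [P → / .] vs [T → / . ;]; I3: [T → E .] vs [P → E . / Y]; I13: [T → E .] vs [T → . / ;]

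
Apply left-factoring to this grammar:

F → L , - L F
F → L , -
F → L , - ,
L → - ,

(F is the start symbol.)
F → L , - F'
F' → L F
F' → ε
F' → ,
L → - ,

Left-factoring transforms A → αβ₁ | αβ₂ into A → αA' and A' → β₁ | β₂
(α is the longest common prefix among the alternatives). Repeat until
no nonterminal has two alternatives with a common prefix.

Round 1: F has alternatives sharing prefix 'L , -'. Introduce F': F → L , - F'
  Add: F' → L F
  Add: F' → ε
  Add: F' → ,

No remaining common prefixes — done.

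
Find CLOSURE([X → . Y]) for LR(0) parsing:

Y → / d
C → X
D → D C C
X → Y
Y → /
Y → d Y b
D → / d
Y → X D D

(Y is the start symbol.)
{ [X → . Y], [Y → . / d], [Y → . /], [Y → . X D D], [Y → . d Y b] }

To compute CLOSURE, for each item [A → α.Bβ] where B is a non-terminal, add [B → .γ] for all productions B → γ; repeat for the newly added items until nothing changes.

Start with: [X → . Y]
  [X → . Y] has the dot before Y: add [Y → . / d], [Y → . /], [Y → . d Y b], [Y → . X D D]
  [Y → . X D D] has the dot before X: all X-items already present
No further items can be added.

CLOSURE = { [X → . Y], [Y → . / d], [Y → . /], [Y → . X D D], [Y → . d Y b] }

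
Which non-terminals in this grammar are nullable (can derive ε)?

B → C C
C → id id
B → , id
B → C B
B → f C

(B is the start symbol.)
There are no ε-productions, so no non-terminal can derive ε.
No non-terminals are nullable.

Answer: None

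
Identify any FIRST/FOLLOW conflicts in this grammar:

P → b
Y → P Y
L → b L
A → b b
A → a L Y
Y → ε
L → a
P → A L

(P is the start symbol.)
Yes. Y → P Y with FOLLOW(Y) on { 'a', 'b' }

A FIRST/FOLLOW conflict occurs when a non-terminal N has a nullable alternative N → β (β ⇒* ε) and another alternative N → α with FIRST(α) ∩ FOLLOW(N) ≠ ∅: on such a lookahead the parser cannot decide between expanding α and letting N vanish via β.

Nullable non-terminals: Y.
FIRST sets used below: FIRST(P) = { 'a', 'b' }

Y: nullable alternative(s) Y → ε; FOLLOW(Y) = { 'a', 'b' }
  Y → P Y: FIRST \ {ε} = { 'a', 'b' } — overlaps FOLLOW(Y) on { 'a', 'b' }: CONFLICT
  Y → ε: FIRST \ {ε} = { } — this is the only nullable alternative, skip

A, L, P have no nullable alternative, so no FIRST/FOLLOW check is needed there.

So the grammar has 1 FIRST/FOLLOW conflict (marked CONFLICT above).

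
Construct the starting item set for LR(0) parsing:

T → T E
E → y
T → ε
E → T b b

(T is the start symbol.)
First, augment the grammar with T' → T
I₀ = CLOSURE({ [T' → . T] }):
  [T' → . T] has the dot before T: add [T → . T E], [T → .]
No further items can be added.

I₀ = { [T → . T E], [T → .], [T' → . T] }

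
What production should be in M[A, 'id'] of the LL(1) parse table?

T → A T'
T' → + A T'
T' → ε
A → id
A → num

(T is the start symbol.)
To find M[A, 'id'], we find productions for A where 'id' is in the predict set (PREDICT(N → α) = (FIRST(α) \ {ε}) ∪ (FOLLOW(N) if α ⇒* ε)).

A → id: PREDICT = { 'id' }
  'id' is in predict set, so this production goes in M[A, 'id']
A → num: PREDICT = { 'num' }

M[A, 'id'] = A → id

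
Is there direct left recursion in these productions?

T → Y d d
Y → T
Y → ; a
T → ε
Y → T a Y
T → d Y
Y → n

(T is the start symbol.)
No direct left recursion

Direct left recursion occurs when N → N α for some non-terminal N (the right-hand side begins with the left-hand side itself).

T → Y d d: starts with Y
Y → T: starts with T
Y → ; a: starts with ';'
T → ε: starts with ε
Y → T a Y: starts with T
T → d Y: starts with d
Y → n: starts with n

No direct left recursion found.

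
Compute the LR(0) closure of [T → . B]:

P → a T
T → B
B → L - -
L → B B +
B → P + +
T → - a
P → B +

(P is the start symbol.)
{ [B → . L - -], [B → . P + +], [L → . B B +], [P → . B +], [P → . a T], [T → . B] }

To compute CLOSURE, for each item [A → α.Bβ] where B is a non-terminal, add [B → .γ] for all productions B → γ; repeat for the newly added items until nothing changes.

Start with: [T → . B]
  [T → . B] has the dot before B: add [B → . L - -], [B → . P + +]
  [B → . L - -] has the dot before L: add [L → . B B +]
  [B → . P + +] has the dot before P: add [P → . a T], [P → . B +]
No further items can be added.

CLOSURE = { [B → . L - -], [B → . P + +], [L → . B B +], [P → . B +], [P → . a T], [T → . B] }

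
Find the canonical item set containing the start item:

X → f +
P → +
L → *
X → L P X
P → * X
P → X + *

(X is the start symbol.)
First, augment the grammar with X' → X
I₀ = CLOSURE({ [X' → . X] }):
  [X' → . X] has the dot before X: add [X → . f +], [X → . L P X]
  [X → . L P X] has the dot before L: add [L → . *]
No further items can be added.

I₀ = { [L → . *], [X → . L P X], [X → . f +], [X' → . X] }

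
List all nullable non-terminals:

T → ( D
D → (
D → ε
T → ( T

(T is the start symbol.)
ε-productions: D → ε
So D is immediately nullable.
No further non-terminal can be added: every production for the remaining non-terminals contains a terminal or a non-nullable non-terminal.
Nullable = { 'D' }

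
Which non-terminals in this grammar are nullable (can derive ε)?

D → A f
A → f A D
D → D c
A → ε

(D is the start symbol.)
{ 'A' }

A non-terminal is nullable if it can derive ε (the empty string): either it has an ε-production, or it has a production whose right-hand side consists entirely of nullable non-terminals.

ε-productions: A → ε
So A is immediately nullable.
No further non-terminal can be added: every production for the remaining non-terminals contains a terminal or a non-nullable non-terminal.
Nullable = { 'A' }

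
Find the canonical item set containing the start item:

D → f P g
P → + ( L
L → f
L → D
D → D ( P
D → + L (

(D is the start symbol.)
First, augment the grammar with D' → D
I₀ = CLOSURE({ [D' → . D] }):
  [D' → . D] has the dot before D: add [D → . f P g], [D → . D ( P], [D → . + L (]
No further items can be added.

I₀ = { [D → . + L (], [D → . D ( P], [D → . f P g], [D' → . D] }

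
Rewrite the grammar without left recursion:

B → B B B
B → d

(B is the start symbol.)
B is directly left-recursive. The standard transformation for
  A → A α₁ | ... | A α_m | β₁ | ... | β_n
is
  A  → β₁ A' | ... | β_n A'
  A' → α₁ A' | ... | α_m A' | ε

B → d becomes B → d B'
B → B B B becomes B' → B B B'
Add B' → ε

Resulting grammar:
B → d B'
B' → B B B'
B' → ε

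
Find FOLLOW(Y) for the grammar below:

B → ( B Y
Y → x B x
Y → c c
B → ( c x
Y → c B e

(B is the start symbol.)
To compute FOLLOW(Y), find every occurrence of Y on a right-hand side N → α Y β: add FIRST(β) \ {ε}, and if β is empty or nullable also add FOLLOW(N). Iterate to a fixed point.

In B → ( B Y: Y is at the end, add FOLLOW(B)

The FOLLOW sets referred to above (computed the same way, to a fixed point):
  FOLLOW(B) = { $, 'c', 'e', 'x' }

Taking the union: FOLLOW(Y) = { $, 'c', 'e', 'x' }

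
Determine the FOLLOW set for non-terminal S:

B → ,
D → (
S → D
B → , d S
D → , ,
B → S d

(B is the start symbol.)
In B → , d S: S is at the end, add FOLLOW(B)
In B → S d: S is followed by d, add FIRST(d) \ {ε} = { 'd' }

The FOLLOW sets referred to above (computed the same way, to a fixed point):
  FOLLOW(B) = { $ }

Taking the union: FOLLOW(S) = { $, 'd' }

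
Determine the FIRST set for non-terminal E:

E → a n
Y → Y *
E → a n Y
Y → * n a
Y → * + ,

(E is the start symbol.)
{ 'a' }

To compute FIRST(E), examine every production with E on the left-hand side, reading each right-hand side left to right until a non-nullable symbol is reached.

From E → a n:
  - a is a terminal: add 'a' and stop
From E → a n Y:
  - a is a terminal: add 'a' and stop

Collecting: FIRST(E) = { 'a' }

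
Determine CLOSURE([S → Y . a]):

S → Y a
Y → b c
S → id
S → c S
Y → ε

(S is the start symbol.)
Start with: [S → Y . a]
The dot precedes the terminal a, so nothing is added.

CLOSURE = { [S → Y . a] }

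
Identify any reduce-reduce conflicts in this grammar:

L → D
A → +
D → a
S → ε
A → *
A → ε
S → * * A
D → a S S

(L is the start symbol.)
Yes — I3: [D → a .] vs [S → .]

A reduce-reduce conflict occurs when an LR(0) state has two complete items [A → α .] and [B → β .] — both call for a reduction, and with no lookahead the parser cannot choose between them.

Augment with L' → L and build the canonical LR(0) collection (I0 = CLOSURE({[L' → . L]}), then GOTO on every symbol after a dot until no new states appear). It has 11 states:
  I0: { [D → . a S S], [D → . a], [L → . D], [L' → . L] }  — shift
  I1: { [L → D .] }  — reduce
  I2: { [L' → L .] }  — accept
  I3: { [D → a . S S], [D → a .], [S → . * * A], [S → .] }  — shift, 2 reduces
  I4: { [S → * . * A] }  — shift
  I5: { [D → a S . S], [S → . * * A], [S → .] }  — shift, reduce
  I6: { [D → a S S .] }  — reduce
  I7: { [A → . *], [A → . +], [A → .], [S → * * . A] }  — shift, reduce
  I8: { [A → * .] }  — reduce
  I9: { [A → + .] }  — reduce
  I10: { [S → * * A .] }  — reduce

I3 contains complete items [D → a .], [S → .] — reduce-reduce conflict.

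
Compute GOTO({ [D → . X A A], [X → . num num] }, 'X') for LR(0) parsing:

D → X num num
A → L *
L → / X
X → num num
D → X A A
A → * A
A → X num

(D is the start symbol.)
GOTO(I, 'X') = CLOSURE({ [A → αX.β] : [A → α.Xβ] ∈ I, X = 'X' })

Items with dot before 'X', with the dot advanced:
  [D → . X A A] → [D → X . A A]
Closure of the advanced items:
  [D → X . A A] has the dot before A: add [A → . L *], [A → . * A], [A → . X num]
  [A → . L *] has the dot before L: add [L → . / X]
  [A → . X num] has the dot before X: add [X → . num num]

GOTO = { [A → . * A], [A → . L *], [A → . X num], [D → X . A A], [L → . / X], [X → . num num] }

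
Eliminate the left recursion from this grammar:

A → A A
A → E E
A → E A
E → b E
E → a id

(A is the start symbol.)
A → E E A'
A → E A A'
A' → A A'
A' → ε
E → b E
E → a id

A is directly left-recursive. The standard transformation for
  A → A α₁ | ... | A α_m | β₁ | ... | β_n
is
  A  → β₁ A' | ... | β_n A'
  A' → α₁ A' | ... | α_m A' | ε

A → E E becomes A → E E A'
A → E A becomes A → E A A'
A → A A becomes A' → A A'
Add A' → ε

Productions for other non-terminals are unchanged:
  E → b E
  E → a id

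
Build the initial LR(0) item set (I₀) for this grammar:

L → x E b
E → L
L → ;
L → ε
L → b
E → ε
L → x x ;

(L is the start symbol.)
First, augment the grammar with L' → L
I₀ = CLOSURE({ [L' → . L] }):
  [L' → . L] has the dot before L: add [L → . x E b], [L → . ;], [L → .], [L → . b], [L → . x x ;]
No further items can be added.

I₀ = { [L → . ;], [L → . b], [L → . x E b], [L → . x x ;], [L → .], [L' → . L] }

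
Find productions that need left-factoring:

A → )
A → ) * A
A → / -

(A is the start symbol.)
Yes, A has productions with common prefix ')'

Left-factoring is needed when two productions for the same non-terminal
share a common prefix on the right-hand side.

Productions for A:
  A → )
  A → ) * A
  A → / -

Found common prefix ')' in productions for A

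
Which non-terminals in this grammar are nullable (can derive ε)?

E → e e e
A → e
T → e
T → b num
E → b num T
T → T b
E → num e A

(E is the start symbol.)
None

There are no ε-productions, so no non-terminal can derive ε.
No non-terminals are nullable.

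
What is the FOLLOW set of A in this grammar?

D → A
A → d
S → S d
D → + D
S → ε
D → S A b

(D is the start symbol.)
{ $, 'b' }

In D → A: A is at the end, add FOLLOW(D)
In D → S A b: A is followed by b, add FIRST(b) \ {ε} = { 'b' }

The FOLLOW sets referred to above (computed the same way, to a fixed point):
  FOLLOW(D) = { $ }

Taking the union: FOLLOW(A) = { $, 'b' }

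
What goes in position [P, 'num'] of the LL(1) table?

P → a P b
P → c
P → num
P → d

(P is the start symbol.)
P → num

To find M[P, 'num'], we find productions for P where 'num' is in the predict set (PREDICT(N → α) = (FIRST(α) \ {ε}) ∪ (FOLLOW(N) if α ⇒* ε)).

P → a P b: PREDICT = { 'a' }
P → c: PREDICT = { 'c' }
P → num: PREDICT = { 'num' }
  'num' is in predict set, so this production goes in M[P, 'num']
P → d: PREDICT = { 'd' }

M[P, 'num'] = P → num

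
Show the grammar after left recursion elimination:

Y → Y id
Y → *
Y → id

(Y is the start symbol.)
Y is directly left-recursive. The standard transformation for
  A → A α₁ | ... | A α_m | β₁ | ... | β_n
is
  A  → β₁ A' | ... | β_n A'
  A' → α₁ A' | ... | α_m A' | ε

Y → * becomes Y → * Y'
Y → id becomes Y → id Y'
Y → Y id becomes Y' → id Y'
Add Y' → ε

Resulting grammar:
Y → * Y'
Y → id Y'
Y' → id Y'
Y' → ε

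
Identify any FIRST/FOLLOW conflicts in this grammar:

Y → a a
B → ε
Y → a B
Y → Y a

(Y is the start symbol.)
Nullable non-terminals: B.
B has a nullable alternative but only one production, so nothing to check.

Y has no nullable alternative, so no FIRST/FOLLOW check is needed there.

No FIRST/FOLLOW conflicts found.

Answer: No FIRST/FOLLOW conflicts.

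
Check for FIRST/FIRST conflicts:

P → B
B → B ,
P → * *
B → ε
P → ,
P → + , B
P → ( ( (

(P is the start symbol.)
A FIRST/FIRST conflict occurs when two productions N → α and N → β for the same non-terminal have FIRST(α) ∩ FIRST(β) ≠ ∅ (with ε ∈ FIRST of a nullable right-hand side, so two nullable alternatives also conflict).

FIRST sets of the non-terminals at (or reachable through a nullable prefix from) the front of some alternative:
  FIRST(B) = { ',', ε }

Productions for P:
  P → B: FIRST = { ',', ε }
  P → * *: FIRST = { '*' }
  P → ,: FIRST = { ',' }
  P → + , B: FIRST = { '+' }
  P → ( ( (: FIRST = { '(' }
Productions for B:
  B → B ,: FIRST = { ',' }
  B → ε: FIRST = { ε }

Conflict for P: P → B and P → ,
  Overlap: { ',' }

Answer: Yes. P → B / P → ',' on { ',' }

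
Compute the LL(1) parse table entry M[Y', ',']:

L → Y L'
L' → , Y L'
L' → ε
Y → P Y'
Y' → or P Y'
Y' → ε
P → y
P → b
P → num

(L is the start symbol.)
Y' → ε

To find M[Y', ','], we find productions for Y' where ',' is in the predict set (PREDICT(N → α) = (FIRST(α) \ {ε}) ∪ (FOLLOW(N) if α ⇒* ε)).

Relevant sets:
  FOLLOW(Y') = { $, ',' }

Y' → or P Y': PREDICT = { 'or' }
Y' → ε: PREDICT = { $, ',' }
  ',' is in predict set, so this production goes in M[Y', ',']

M[Y', ','] = Y' → ε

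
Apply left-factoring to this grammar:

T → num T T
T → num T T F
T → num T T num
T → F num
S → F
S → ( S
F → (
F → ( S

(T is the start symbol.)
Left-factoring transforms A → αβ₁ | αβ₂ into A → αA' and A' → β₁ | β₂
(α is the longest common prefix among the alternatives). Repeat until
no nonterminal has two alternatives with a common prefix.

Round 1: T has alternatives sharing prefix 'num T T'. Introduce T': T → num T T T'
  Add: T' → ε
  Add: T' → F
  Add: T' → num

Round 2: F has alternatives sharing prefix '('. Introduce F': F → ( F'
  Add: F' → ε
  Add: F' → S

No remaining common prefixes — done.

Resulting grammar:
T → num T T T'
T' → ε
T' → F
T' → num
T → F num
S → F
S → ( S
F → ( F'
F' → ε
F' → S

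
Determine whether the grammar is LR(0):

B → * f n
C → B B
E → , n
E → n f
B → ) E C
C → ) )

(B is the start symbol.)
Augment with B' → B and build the canonical LR(0) collection (I0 = CLOSURE({[B' → . B]}), then GOTO on every symbol after a dot until no new states appear). It has 16 states:
  I0: { [B → . ) E C], [B → . * f n], [B' → . B] }  — shift
  I1: { [B → ) . E C], [E → . , n], [E → . n f] }  — shift
  I2: { [B → * . f n] }  — shift
  I3: { [B' → B .] }  — accept
  I4: { [B → * f . n] }  — shift
  I5: { [B → * f n .] }  — reduce
  I6: { [E → , . n] }  — shift
  I7: { [B → ) E . C], [B → . ) E C], [B → . * f n], [C → . ) )], [C → . B B] }  — shift
  I8: { [E → n . f] }  — shift
  I9: { [E → n f .] }  — reduce
  I10: { [B → ) . E C], [C → ) . )], [E → . , n], [E → . n f] }  — shift
  I11: { [B → . ) E C], [B → . * f n], [C → B . B] }  — shift
  I12: { [B → ) E C .] }  — reduce
  I13: { [C → B B .] }  — reduce
  I14: { [C → ) ) .] }  — reduce
  I15: { [E → , n .] }  — reduce

Every state is either a pure shift/goto state or contains exactly one complete item and nothing to shift — no conflicts. The grammar is LR(0).

Answer: Yes, the grammar is LR(0)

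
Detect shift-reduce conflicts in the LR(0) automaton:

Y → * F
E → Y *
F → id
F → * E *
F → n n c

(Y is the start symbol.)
No shift-reduce conflicts

Augment with Y' → Y and build the canonical LR(0) collection (I0 = CLOSURE({[Y' → . Y]}), then GOTO on every symbol after a dot until no new states appear). It has 13 states:
  I0: { [Y → . * F], [Y' → . Y] }  — shift
  I1: { [F → . * E *], [F → . id], [F → . n n c], [Y → * . F] }  — shift
  I2: { [Y' → Y .] }  — accept
  I3: { [E → . Y *], [F → * . E *], [Y → . * F] }  — shift
  I4: { [Y → * F .] }  — reduce
  I5: { [F → id .] }  — reduce
  I6: { [F → n . n c] }  — shift
  I7: { [F → n n . c] }  — shift
  I8: { [F → n n c .] }  — reduce
  I9: { [F → * E . *] }  — shift
  I10: { [E → Y . *] }  — shift
  I11: { [E → Y * .] }  — reduce
  I12: { [F → * E * .] }  — reduce

No state contains both a complete item and a shift item.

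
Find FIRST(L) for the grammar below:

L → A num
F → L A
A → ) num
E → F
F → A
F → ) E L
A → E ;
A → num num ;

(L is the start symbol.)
{ ')', 'num' }

To compute FIRST(L), examine every production with L on the left-hand side, reading each right-hand side left to right until a non-nullable symbol is reached.

FIRST sets of the other non-terminals involved (by the same procedure, iterated to a fixed point):
  FIRST(A) = { ')', 'num' }

From L → A num:
  - A is a non-terminal: add FIRST(A) \ {ε} = { ')', 'num' }
    A is not nullable, so stop

Collecting: FIRST(L) = { ')', 'num' }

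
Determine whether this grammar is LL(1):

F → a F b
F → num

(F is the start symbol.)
Yes, the grammar is LL(1).

For F:
  PREDICT(F → a F b) = { 'a' }
  PREDICT(F → num) = { 'num' }

All predict sets are disjoint. The grammar IS LL(1).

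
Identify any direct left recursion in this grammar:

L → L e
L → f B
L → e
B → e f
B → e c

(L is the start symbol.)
Direct left recursion occurs when N → N α for some non-terminal N (the right-hand side begins with the left-hand side itself).

L → L e: LEFT RECURSIVE (starts with L)
L → f B: starts with f
L → e: starts with e
B → e f: starts with e
B → e c: starts with e

The grammar has direct left recursion on: L.

Answer: Yes, L is left-recursive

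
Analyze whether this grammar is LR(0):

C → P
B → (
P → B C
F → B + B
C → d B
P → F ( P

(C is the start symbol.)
A grammar is LR(0) if no state in the canonical LR(0) collection has:
  - both a shift item (dot before a terminal) and a complete item (shift-reduce conflict), or
  - two or more complete items (reduce-reduce conflict; the accept item [C' → C .] counts as a complete item here).

Augment with C' → C and build the canonical LR(0) collection (I0 = CLOSURE({[C' → . C]}), then GOTO on every symbol after a dot until no new states appear). It has 13 states:
  I0: { [B → . (], [C → . P], [C → . d B], [C' → . C], [F → . B + B], [P → . B C], [P → . F ( P] }  — shift
  I1: { [B → ( .] }  — reduce
  I2: { [B → . (], [C → . P], [C → . d B], [F → . B + B], [F → B . + B], [P → . B C], [P → . F ( P], [P → B . C] }  — shift
  I3: { [C' → C .] }  — accept
  I4: { [P → F . ( P] }  — shift
  I5: { [C → P .] }  — reduce
  I6: { [B → . (], [C → d . B] }  — shift
  I7: { [C → d B .] }  — reduce
  I8: { [B → . (], [F → . B + B], [P → . B C], [P → . F ( P], [P → F ( . P] }  — shift
  I9: { [P → F ( P .] }  — reduce
  I10: { [B → . (], [F → B + . B] }  — shift
  I11: { [P → B C .] }  — reduce
  I12: { [F → B + B .] }  — reduce

Every state is either a pure shift/goto state or contains exactly one complete item and nothing to shift — no conflicts. The grammar is LR(0).

Answer: Yes, the grammar is LR(0)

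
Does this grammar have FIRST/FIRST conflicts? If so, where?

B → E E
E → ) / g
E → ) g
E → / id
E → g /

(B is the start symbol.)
Productions for E:
  E → ) / g: FIRST = { ')' }
  E → ) g: FIRST = { ')' }
  E → / id: FIRST = { '/' }
  E → g /: FIRST = { 'g' }
B has only one production, so no FIRST/FIRST conflict is possible there.

Conflict for E: E → ) / g and E → ) g
  Overlap: { ')' }

Answer: Yes. E → ')' '/' g / E → ')' g on { ')' }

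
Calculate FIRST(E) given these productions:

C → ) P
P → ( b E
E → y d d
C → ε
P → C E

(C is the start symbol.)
{ 'y' }

To compute FIRST(E), examine every production with E on the left-hand side, reading each right-hand side left to right until a non-nullable symbol is reached.

From E → y d d:
  - y is a terminal: add 'y' and stop

Collecting: FIRST(E) = { 'y' }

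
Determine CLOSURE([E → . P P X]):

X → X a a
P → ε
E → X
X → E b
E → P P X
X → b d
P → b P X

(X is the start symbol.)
{ [E → . P P X], [P → . b P X], [P → .] }

To compute CLOSURE, for each item [A → α.Bβ] where B is a non-terminal, add [B → .γ] for all productions B → γ; repeat for the newly added items until nothing changes.

Start with: [E → . P P X]
  [E → . P P X] has the dot before P: add [P → .], [P → . b P X]
No further items can be added.

CLOSURE = { [E → . P P X], [P → . b P X], [P → .] }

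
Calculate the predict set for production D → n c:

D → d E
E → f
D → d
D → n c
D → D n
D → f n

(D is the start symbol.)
{ 'n' }

PREDICT(D → n c) = (FIRST(RHS) \ {ε}) ∪ (FOLLOW(D) if ε ∈ FIRST(RHS), i.e. RHS ⇒* ε)
FIRST(n c) = { 'n' }
ε ∉ FIRST(n c), so FOLLOW(D) is not added.
PREDICT(D → n c) = { 'n' }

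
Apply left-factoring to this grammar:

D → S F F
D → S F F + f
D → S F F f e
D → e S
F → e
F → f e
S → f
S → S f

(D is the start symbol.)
Left-factoring transforms A → αβ₁ | αβ₂ into A → αA' and A' → β₁ | β₂
(α is the longest common prefix among the alternatives). Repeat until
no nonterminal has two alternatives with a common prefix.

Round 1: D has alternatives sharing prefix 'S F F'. Introduce D': D → S F F D'
  Add: D' → ε
  Add: D' → + f
  Add: D' → f e

No remaining common prefixes — done.

Resulting grammar:
D → S F F D'
D' → ε
D' → + f
D' → f e
D → e S
F → e
F → f e
S → f
S → S f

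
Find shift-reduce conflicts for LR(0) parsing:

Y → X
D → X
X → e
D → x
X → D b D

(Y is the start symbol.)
A shift-reduce conflict occurs when an LR(0) state has both:
  - a complete (reduce) item [A → α .] (dot at the end), and
  - a shift item [B → β . c γ] (dot before a terminal).

Augment with Y' → Y and build the canonical LR(0) collection (I0 = CLOSURE({[Y' → . Y]}), then GOTO on every symbol after a dot until no new states appear). It has 9 states:
  I0: { [D → . X], [D → . x], [X → . D b D], [X → . e], [Y → . X], [Y' → . Y] }  — shift
  I1: { [X → D . b D] }  — shift
  I2: { [D → X .], [Y → X .] }  — 2 reduces
  I3: { [Y' → Y .] }  — accept
  I4: { [X → e .] }  — reduce
  I5: { [D → x .] }  — reduce
  I6: { [D → . X], [D → . x], [X → . D b D], [X → . e], [X → D b . D] }  — shift
  I7: { [X → D . b D], [X → D b D .] }  — shift, reduce
  I8: { [D → X .] }  — reduce

I7 contains reduce item [X → D b D .] and shift item [X → D . b D] — shift-reduce conflict.

Answer: Yes — I7: [X → D b D .] vs [X → D . b D]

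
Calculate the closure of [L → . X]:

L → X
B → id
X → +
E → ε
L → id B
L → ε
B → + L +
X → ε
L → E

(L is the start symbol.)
Start with: [L → . X]
  [L → . X] has the dot before X: add [X → . +], [X → .]
No further items can be added.

CLOSURE = { [L → . X], [X → . +], [X → .] }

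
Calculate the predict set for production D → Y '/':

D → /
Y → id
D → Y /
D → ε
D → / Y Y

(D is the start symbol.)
PREDICT(D → Y '/') = (FIRST(RHS) \ {ε}) ∪ (FOLLOW(D) if ε ∈ FIRST(RHS), i.e. RHS ⇒* ε)
FIRST(Y) = { 'id' }
FIRST(Y '/') = { 'id' }
ε ∉ FIRST(Y '/'), so FOLLOW(D) is not added.
PREDICT(D → Y '/') = { 'id' }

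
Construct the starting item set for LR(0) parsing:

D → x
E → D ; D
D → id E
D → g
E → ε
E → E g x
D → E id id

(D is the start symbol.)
{ [D → . E id id], [D → . g], [D → . id E], [D → . x], [D' → . D], [E → . D ; D], [E → . E g x], [E → .] }

First, augment the grammar with D' → D
I₀ = CLOSURE({ [D' → . D] }):
  [D' → . D] has the dot before D: add [D → . x], [D → . id E], [D → . g], [D → . E id id]
  [D → . E id id] has the dot before E: add [E → . D ; D], [E → .], [E → . E g x]
No further items can be added.

I₀ = { [D → . E id id], [D → . g], [D → . id E], [D → . x], [D' → . D], [E → . D ; D], [E → . E g x], [E → .] }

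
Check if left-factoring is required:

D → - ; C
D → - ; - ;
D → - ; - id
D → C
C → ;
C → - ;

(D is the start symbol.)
Yes, D has productions with common prefix '- ;'

Left-factoring is needed when two productions for the same non-terminal
share a common prefix on the right-hand side.

Productions for D:
  D → - ; C
  D → - ; - ;
  D → - ; - id
  D → C
Productions for C:
  C → ;
  C → - ;

Found common prefix '- ;' in productions for D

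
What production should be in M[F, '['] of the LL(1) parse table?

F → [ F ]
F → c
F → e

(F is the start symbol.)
F → [ F ]

To find M[F, '['], we find productions for F where '[' is in the predict set (PREDICT(N → α) = (FIRST(α) \ {ε}) ∪ (FOLLOW(N) if α ⇒* ε)).

F → [ F ]: PREDICT = { '[' }
  '[' is in predict set, so this production goes in M[F, '[']
F → c: PREDICT = { 'c' }
F → e: PREDICT = { 'e' }

M[F, '['] = F → [ F ]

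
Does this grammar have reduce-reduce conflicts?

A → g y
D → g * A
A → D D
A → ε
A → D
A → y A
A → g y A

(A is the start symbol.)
Yes — I7: [A → .] vs [A → g y .]

Augment with A' → A and build the canonical LR(0) collection (I0 = CLOSURE({[A' → . A]}), then GOTO on every symbol after a dot until no new states appear). It has 12 states:
  I0: { [A → . D D], [A → . D], [A → . g y A], [A → . g y], [A → . y A], [A → .], [A' → . A], [D → . g * A] }  — shift, reduce
  I1: { [A' → A .] }  — accept
  I2: { [A → D . D], [A → D .], [D → . g * A] }  — shift, reduce
  I3: { [A → g . y A], [A → g . y], [D → g . * A] }  — shift
  I4: { [A → . D D], [A → . D], [A → . g y A], [A → . g y], [A → . y A], [A → .], [A → y . A], [D → . g * A] }  — shift, reduce
  I5: { [A → y A .] }  — reduce
  I6: { [A → . D D], [A → . D], [A → . g y A], [A → . g y], [A → . y A], [A → .], [D → . g * A], [D → g * . A] }  — shift, reduce
  I7: { [A → . D D], [A → . D], [A → . g y A], [A → . g y], [A → . y A], [A → .], [A → g y . A], [A → g y .], [D → . g * A] }  — shift, 2 reduces
  I8: { [A → g y A .] }  — reduce
  I9: { [D → g * A .] }  — reduce
  I10: { [A → D D .] }  — reduce
  I11: { [D → g . * A] }  — shift

I7 contains complete items [A → .], [A → g y .] — reduce-reduce conflict.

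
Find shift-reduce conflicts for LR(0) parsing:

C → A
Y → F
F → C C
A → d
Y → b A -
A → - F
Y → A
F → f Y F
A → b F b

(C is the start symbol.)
Augment with C' → C and build the canonical LR(0) collection (I0 = CLOSURE({[C' → . C]}), then GOTO on every symbol after a dot until no new states appear). It has 19 states:
  I0: { [A → . - F], [A → . b F b], [A → . d], [C → . A], [C' → . C] }  — shift
  I1: { [A → - . F], [A → . - F], [A → . b F b], [A → . d], [C → . A], [F → . C C], [F → . f Y F] }  — shift
  I2: { [C → A .] }  — reduce
  I3: { [C' → C .] }  — accept
  I4: { [A → . - F], [A → . b F b], [A → . d], [A → b . F b], [C → . A], [F → . C C], [F → . f Y F] }  — shift
  I5: { [A → d .] }  — reduce
  I6: { [A → . - F], [A → . b F b], [A → . d], [C → . A], [F → C . C] }  — shift
  I7: { [A → b F . b] }  — shift
  I8: { [A → . - F], [A → . b F b], [A → . d], [C → . A], [F → . C C], [F → . f Y F], [F → f . Y F], [Y → . A], [Y → . F], [Y → . b A -] }  — shift
  I9: { [C → A .], [Y → A .] }  — 2 reduces
  I10: { [Y → F .] }  — reduce
  I11: { [A → . - F], [A → . b F b], [A → . d], [C → . A], [F → . C C], [F → . f Y F], [F → f Y . F] }  — shift
  I12: { [A → . - F], [A → . b F b], [A → . d], [A → b . F b], [C → . A], [F → . C C], [F → . f Y F], [Y → b . A -] }  — shift
  I13: { [C → A .], [Y → b A . -] }  — shift, reduce
  I14: { [Y → b A - .] }  — reduce
  I15: { [F → f Y F .] }  — reduce
  I16: { [A → b F b .] }  — reduce
  I17: { [F → C C .] }  — reduce
  I18: { [A → - F .] }  — reduce

I13 contains reduce item [C → A .] and shift item [Y → b A . -] — shift-reduce conflict.

Answer: Yes — I13: [C → A .] vs [Y → b A . -]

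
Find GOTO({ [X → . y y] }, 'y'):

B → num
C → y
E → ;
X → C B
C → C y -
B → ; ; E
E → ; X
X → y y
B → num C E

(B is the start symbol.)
{ [X → y . y] }

GOTO(I, 'y') = CLOSURE({ [A → αX.β] : [A → α.Xβ] ∈ I, X = 'y' })

Items with dot before 'y', with the dot advanced:
  [X → . y y] → [X → y . y]
Closure adds nothing (no advanced item has the dot before a non-terminal).

GOTO = { [X → y . y] }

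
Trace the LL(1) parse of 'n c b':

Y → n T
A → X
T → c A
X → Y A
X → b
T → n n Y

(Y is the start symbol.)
Stack is shown with the top on the left.

Stack  Input    Action
----------------------
Y $    n c b $  output Y → n T
n T $  n c b $  match 'n'
T $    c b $    output T → c A
c A $  c b $    match 'c'
A $    b $      output A → X
X $    b $      output X → b
b $    b $      match 'b'
$      $        accept

The string is accepted.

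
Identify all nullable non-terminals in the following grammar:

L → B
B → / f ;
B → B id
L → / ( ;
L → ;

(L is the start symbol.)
None

There are no ε-productions, so no non-terminal can derive ε.
No non-terminals are nullable.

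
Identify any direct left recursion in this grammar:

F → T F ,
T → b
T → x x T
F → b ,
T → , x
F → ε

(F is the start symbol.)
No direct left recursion

Direct left recursion occurs when N → N α for some non-terminal N (the right-hand side begins with the left-hand side itself).

F → T F ,: starts with T
T → b: starts with b
T → x x T: starts with x
F → b ,: starts with b
T → , x: starts with ','
F → ε: starts with ε

No direct left recursion found.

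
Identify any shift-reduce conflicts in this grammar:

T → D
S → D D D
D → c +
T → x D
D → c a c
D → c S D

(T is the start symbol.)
No shift-reduce conflicts

A shift-reduce conflict occurs when an LR(0) state has both:
  - a complete (reduce) item [A → α .] (dot at the end), and
  - a shift item [B → β . c γ] (dot before a terminal).

Augment with T' → T and build the canonical LR(0) collection (I0 = CLOSURE({[T' → . T]}), then GOTO on every symbol after a dot until no new states appear). It has 14 states:
  I0: { [D → . c +], [D → . c S D], [D → . c a c], [T → . D], [T → . x D], [T' → . T] }  — shift
  I1: { [T → D .] }  — reduce
  I2: { [T' → T .] }  — accept
  I3: { [D → . c +], [D → . c S D], [D → . c a c], [D → c . +], [D → c . S D], [D → c . a c], [S → . D D D] }  — shift
  I4: { [D → . c +], [D → . c S D], [D → . c a c], [T → x . D] }  — shift
  I5: { [T → x D .] }  — reduce
  I6: { [D → c + .] }  — reduce
  I7: { [D → . c +], [D → . c S D], [D → . c a c], [S → D . D D] }  — shift
  I8: { [D → . c +], [D → . c S D], [D → . c a c], [D → c S . D] }  — shift
  I9: { [D → c a . c] }  — shift
  I10: { [D → c a c .] }  — reduce
  I11: { [D → c S D .] }  — reduce
  I12: { [D → . c +], [D → . c S D], [D → . c a c], [S → D D . D] }  — shift
  I13: { [S → D D D .] }  — reduce

No state contains both a complete item and a shift item.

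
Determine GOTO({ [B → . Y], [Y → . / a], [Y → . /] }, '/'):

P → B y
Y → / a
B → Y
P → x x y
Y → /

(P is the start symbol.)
{ [Y → / . a], [Y → / .] }

GOTO(I, '/') = CLOSURE({ [A → αX.β] : [A → α.Xβ] ∈ I, X = '/' })

Items with dot before '/', with the dot advanced:
  [Y → . /] → [Y → / .]
  [Y → . / a] → [Y → / . a]
Closure adds nothing (no advanced item has the dot before a non-terminal).

GOTO = { [Y → / . a], [Y → / .] }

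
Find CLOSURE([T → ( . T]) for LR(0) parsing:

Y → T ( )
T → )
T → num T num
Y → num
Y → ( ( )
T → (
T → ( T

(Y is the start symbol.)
{ [T → ( . T], [T → . ( T], [T → . (], [T → . )], [T → . num T num] }

To compute CLOSURE, for each item [A → α.Bβ] where B is a non-terminal, add [B → .γ] for all productions B → γ; repeat for the newly added items until nothing changes.

Start with: [T → ( . T]
  [T → ( . T] has the dot before T: add [T → . )], [T → . num T num], [T → . (], [T → . ( T]
No further items can be added.

CLOSURE = { [T → ( . T], [T → . ( T], [T → . (], [T → . )], [T → . num T num] }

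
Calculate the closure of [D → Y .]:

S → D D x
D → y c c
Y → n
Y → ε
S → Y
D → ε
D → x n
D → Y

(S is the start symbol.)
{ [D → Y .] }

To compute CLOSURE, for each item [A → α.Bβ] where B is a non-terminal, add [B → .γ] for all productions B → γ; repeat for the newly added items until nothing changes.

Start with: [D → Y .]
The dot is at the end, so nothing is added.

CLOSURE = { [D → Y .] }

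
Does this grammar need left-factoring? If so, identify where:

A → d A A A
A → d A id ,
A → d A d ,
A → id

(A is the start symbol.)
Left-factoring is needed when two productions for the same non-terminal
share a common prefix on the right-hand side.

Productions for A:
  A → d A A A
  A → d A id ,
  A → d A d ,
  A → id

Found common prefix 'd A' in productions for A

Answer: Yes, A has productions with common prefix 'd A'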